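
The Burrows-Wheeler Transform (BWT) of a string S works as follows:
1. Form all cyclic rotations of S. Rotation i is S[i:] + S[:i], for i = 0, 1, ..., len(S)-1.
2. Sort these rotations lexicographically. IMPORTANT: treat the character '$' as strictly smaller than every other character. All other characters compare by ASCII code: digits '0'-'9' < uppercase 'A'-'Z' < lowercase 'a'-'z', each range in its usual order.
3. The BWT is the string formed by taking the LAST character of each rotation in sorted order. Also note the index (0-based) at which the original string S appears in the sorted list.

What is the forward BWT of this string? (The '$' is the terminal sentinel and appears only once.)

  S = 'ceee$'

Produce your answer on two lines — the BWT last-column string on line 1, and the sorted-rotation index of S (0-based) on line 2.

Answer: e$eec
1

Derivation:
All 5 rotations (rotation i = S[i:]+S[:i]):
  rot[0] = ceee$
  rot[1] = eee$c
  rot[2] = ee$ce
  rot[3] = e$cee
  rot[4] = $ceee
Sorted (with $ < everything):
  sorted[0] = $ceee  (last char: 'e')
  sorted[1] = ceee$  (last char: '$')
  sorted[2] = e$cee  (last char: 'e')
  sorted[3] = ee$ce  (last char: 'e')
  sorted[4] = eee$c  (last char: 'c')
Last column: e$eec
Original string S is at sorted index 1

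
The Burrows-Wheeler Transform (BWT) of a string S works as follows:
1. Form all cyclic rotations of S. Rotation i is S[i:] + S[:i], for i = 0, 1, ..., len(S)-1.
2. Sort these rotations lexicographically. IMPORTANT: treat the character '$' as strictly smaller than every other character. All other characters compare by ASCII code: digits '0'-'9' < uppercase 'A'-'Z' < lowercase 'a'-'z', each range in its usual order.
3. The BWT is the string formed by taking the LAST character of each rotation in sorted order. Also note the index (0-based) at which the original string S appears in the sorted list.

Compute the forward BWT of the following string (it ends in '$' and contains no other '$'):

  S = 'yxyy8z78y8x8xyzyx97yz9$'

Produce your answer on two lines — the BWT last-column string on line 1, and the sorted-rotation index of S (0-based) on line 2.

Answer: 9z9yx7yzx8yy88yz$x7x8yy
16

Derivation:
All 23 rotations (rotation i = S[i:]+S[:i]):
  rot[0] = yxyy8z78y8x8xyzyx97yz9$
  rot[1] = xyy8z78y8x8xyzyx97yz9$y
  rot[2] = yy8z78y8x8xyzyx97yz9$yx
  rot[3] = y8z78y8x8xyzyx97yz9$yxy
  rot[4] = 8z78y8x8xyzyx97yz9$yxyy
  rot[5] = z78y8x8xyzyx97yz9$yxyy8
  rot[6] = 78y8x8xyzyx97yz9$yxyy8z
  rot[7] = 8y8x8xyzyx97yz9$yxyy8z7
  rot[8] = y8x8xyzyx97yz9$yxyy8z78
  rot[9] = 8x8xyzyx97yz9$yxyy8z78y
  rot[10] = x8xyzyx97yz9$yxyy8z78y8
  rot[11] = 8xyzyx97yz9$yxyy8z78y8x
  rot[12] = xyzyx97yz9$yxyy8z78y8x8
  rot[13] = yzyx97yz9$yxyy8z78y8x8x
  rot[14] = zyx97yz9$yxyy8z78y8x8xy
  rot[15] = yx97yz9$yxyy8z78y8x8xyz
  rot[16] = x97yz9$yxyy8z78y8x8xyzy
  rot[17] = 97yz9$yxyy8z78y8x8xyzyx
  rot[18] = 7yz9$yxyy8z78y8x8xyzyx9
  rot[19] = yz9$yxyy8z78y8x8xyzyx97
  rot[20] = z9$yxyy8z78y8x8xyzyx97y
  rot[21] = 9$yxyy8z78y8x8xyzyx97yz
  rot[22] = $yxyy8z78y8x8xyzyx97yz9
Sorted (with $ < everything):
  sorted[0] = $yxyy8z78y8x8xyzyx97yz9  (last char: '9')
  sorted[1] = 78y8x8xyzyx97yz9$yxyy8z  (last char: 'z')
  sorted[2] = 7yz9$yxyy8z78y8x8xyzyx9  (last char: '9')
  sorted[3] = 8x8xyzyx97yz9$yxyy8z78y  (last char: 'y')
  sorted[4] = 8xyzyx97yz9$yxyy8z78y8x  (last char: 'x')
  sorted[5] = 8y8x8xyzyx97yz9$yxyy8z7  (last char: '7')
  sorted[6] = 8z78y8x8xyzyx97yz9$yxyy  (last char: 'y')
  sorted[7] = 9$yxyy8z78y8x8xyzyx97yz  (last char: 'z')
  sorted[8] = 97yz9$yxyy8z78y8x8xyzyx  (last char: 'x')
  sorted[9] = x8xyzyx97yz9$yxyy8z78y8  (last char: '8')
  sorted[10] = x97yz9$yxyy8z78y8x8xyzy  (last char: 'y')
  sorted[11] = xyy8z78y8x8xyzyx97yz9$y  (last char: 'y')
  sorted[12] = xyzyx97yz9$yxyy8z78y8x8  (last char: '8')
  sorted[13] = y8x8xyzyx97yz9$yxyy8z78  (last char: '8')
  sorted[14] = y8z78y8x8xyzyx97yz9$yxy  (last char: 'y')
  sorted[15] = yx97yz9$yxyy8z78y8x8xyz  (last char: 'z')
  sorted[16] = yxyy8z78y8x8xyzyx97yz9$  (last char: '$')
  sorted[17] = yy8z78y8x8xyzyx97yz9$yx  (last char: 'x')
  sorted[18] = yz9$yxyy8z78y8x8xyzyx97  (last char: '7')
  sorted[19] = yzyx97yz9$yxyy8z78y8x8x  (last char: 'x')
  sorted[20] = z78y8x8xyzyx97yz9$yxyy8  (last char: '8')
  sorted[21] = z9$yxyy8z78y8x8xyzyx97y  (last char: 'y')
  sorted[22] = zyx97yz9$yxyy8z78y8x8xy  (last char: 'y')
Last column: 9z9yx7yzx8yy88yz$x7x8yy
Original string S is at sorted index 16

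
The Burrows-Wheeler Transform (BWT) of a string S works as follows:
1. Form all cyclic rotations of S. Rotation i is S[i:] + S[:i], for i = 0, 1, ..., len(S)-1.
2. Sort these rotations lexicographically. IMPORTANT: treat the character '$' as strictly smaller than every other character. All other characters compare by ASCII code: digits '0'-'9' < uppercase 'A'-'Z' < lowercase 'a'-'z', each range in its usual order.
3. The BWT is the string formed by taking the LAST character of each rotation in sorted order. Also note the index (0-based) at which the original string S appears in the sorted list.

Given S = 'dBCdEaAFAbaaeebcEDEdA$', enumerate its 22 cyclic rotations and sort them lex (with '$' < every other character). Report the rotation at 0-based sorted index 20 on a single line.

All 22 rotations (rotation i = S[i:]+S[:i]):
  rot[0] = dBCdEaAFAbaaeebcEDEdA$
  rot[1] = BCdEaAFAbaaeebcEDEdA$d
  rot[2] = CdEaAFAbaaeebcEDEdA$dB
  rot[3] = dEaAFAbaaeebcEDEdA$dBC
  rot[4] = EaAFAbaaeebcEDEdA$dBCd
  rot[5] = aAFAbaaeebcEDEdA$dBCdE
  rot[6] = AFAbaaeebcEDEdA$dBCdEa
  rot[7] = FAbaaeebcEDEdA$dBCdEaA
  rot[8] = AbaaeebcEDEdA$dBCdEaAF
  rot[9] = baaeebcEDEdA$dBCdEaAFA
  rot[10] = aaeebcEDEdA$dBCdEaAFAb
  rot[11] = aeebcEDEdA$dBCdEaAFAba
  rot[12] = eebcEDEdA$dBCdEaAFAbaa
  rot[13] = ebcEDEdA$dBCdEaAFAbaae
  rot[14] = bcEDEdA$dBCdEaAFAbaaee
  rot[15] = cEDEdA$dBCdEaAFAbaaeeb
  rot[16] = EDEdA$dBCdEaAFAbaaeebc
  rot[17] = DEdA$dBCdEaAFAbaaeebcE
  rot[18] = EdA$dBCdEaAFAbaaeebcED
  rot[19] = dA$dBCdEaAFAbaaeebcEDE
  rot[20] = A$dBCdEaAFAbaaeebcEDEd
  rot[21] = $dBCdEaAFAbaaeebcEDEdA
Sorted (with $ < everything):
  sorted[0] = $dBCdEaAFAbaaeebcEDEdA
  sorted[1] = A$dBCdEaAFAbaaeebcEDEd
  sorted[2] = AFAbaaeebcEDEdA$dBCdEa
  sorted[3] = AbaaeebcEDEdA$dBCdEaAF
  sorted[4] = BCdEaAFAbaaeebcEDEdA$d
  sorted[5] = CdEaAFAbaaeebcEDEdA$dB
  sorted[6] = DEdA$dBCdEaAFAbaaeebcE
  sorted[7] = EDEdA$dBCdEaAFAbaaeebc
  sorted[8] = EaAFAbaaeebcEDEdA$dBCd
  sorted[9] = EdA$dBCdEaAFAbaaeebcED
  sorted[10] = FAbaaeebcEDEdA$dBCdEaA
  sorted[11] = aAFAbaaeebcEDEdA$dBCdE
  sorted[12] = aaeebcEDEdA$dBCdEaAFAb
  sorted[13] = aeebcEDEdA$dBCdEaAFAba
  sorted[14] = baaeebcEDEdA$dBCdEaAFA
  sorted[15] = bcEDEdA$dBCdEaAFAbaaee
  sorted[16] = cEDEdA$dBCdEaAFAbaaeeb
  sorted[17] = dA$dBCdEaAFAbaaeebcEDE
  sorted[18] = dBCdEaAFAbaaeebcEDEdA$
  sorted[19] = dEaAFAbaaeebcEDEdA$dBC
  sorted[20] = ebcEDEdA$dBCdEaAFAbaae
  sorted[21] = eebcEDEdA$dBCdEaAFAbaa
sorted[20] = ebcEDEdA$dBCdEaAFAbaae

Answer: ebcEDEdA$dBCdEaAFAbaae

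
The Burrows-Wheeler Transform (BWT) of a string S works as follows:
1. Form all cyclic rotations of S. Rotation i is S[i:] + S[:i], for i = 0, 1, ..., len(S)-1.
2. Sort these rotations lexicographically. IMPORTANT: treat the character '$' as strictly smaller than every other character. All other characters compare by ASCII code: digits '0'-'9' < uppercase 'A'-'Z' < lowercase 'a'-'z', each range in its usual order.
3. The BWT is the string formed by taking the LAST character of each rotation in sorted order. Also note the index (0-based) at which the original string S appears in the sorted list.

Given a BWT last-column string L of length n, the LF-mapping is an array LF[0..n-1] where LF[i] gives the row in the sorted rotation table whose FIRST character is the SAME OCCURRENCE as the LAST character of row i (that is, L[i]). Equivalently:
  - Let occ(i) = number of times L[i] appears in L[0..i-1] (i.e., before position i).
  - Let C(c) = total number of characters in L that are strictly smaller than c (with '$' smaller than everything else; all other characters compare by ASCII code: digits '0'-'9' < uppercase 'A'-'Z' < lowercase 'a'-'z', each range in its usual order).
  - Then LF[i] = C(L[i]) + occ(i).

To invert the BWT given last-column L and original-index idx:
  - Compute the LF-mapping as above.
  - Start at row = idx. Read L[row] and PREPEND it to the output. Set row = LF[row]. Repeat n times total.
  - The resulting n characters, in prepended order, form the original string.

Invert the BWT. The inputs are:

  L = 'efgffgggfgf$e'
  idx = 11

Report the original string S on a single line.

LF mapping: 1 3 8 4 5 9 10 11 6 12 7 0 2
Walk LF starting at row 11, prepending L[row]:
  step 1: row=11, L[11]='$', prepend. Next row=LF[11]=0
  step 2: row=0, L[0]='e', prepend. Next row=LF[0]=1
  step 3: row=1, L[1]='f', prepend. Next row=LF[1]=3
  step 4: row=3, L[3]='f', prepend. Next row=LF[3]=4
  step 5: row=4, L[4]='f', prepend. Next row=LF[4]=5
  step 6: row=5, L[5]='g', prepend. Next row=LF[5]=9
  step 7: row=9, L[9]='g', prepend. Next row=LF[9]=12
  step 8: row=12, L[12]='e', prepend. Next row=LF[12]=2
  step 9: row=2, L[2]='g', prepend. Next row=LF[2]=8
  step 10: row=8, L[8]='f', prepend. Next row=LF[8]=6
  step 11: row=6, L[6]='g', prepend. Next row=LF[6]=10
  step 12: row=10, L[10]='f', prepend. Next row=LF[10]=7
  step 13: row=7, L[7]='g', prepend. Next row=LF[7]=11
Reversed output: gfgfgeggfffe$

Answer: gfgfgeggfffe$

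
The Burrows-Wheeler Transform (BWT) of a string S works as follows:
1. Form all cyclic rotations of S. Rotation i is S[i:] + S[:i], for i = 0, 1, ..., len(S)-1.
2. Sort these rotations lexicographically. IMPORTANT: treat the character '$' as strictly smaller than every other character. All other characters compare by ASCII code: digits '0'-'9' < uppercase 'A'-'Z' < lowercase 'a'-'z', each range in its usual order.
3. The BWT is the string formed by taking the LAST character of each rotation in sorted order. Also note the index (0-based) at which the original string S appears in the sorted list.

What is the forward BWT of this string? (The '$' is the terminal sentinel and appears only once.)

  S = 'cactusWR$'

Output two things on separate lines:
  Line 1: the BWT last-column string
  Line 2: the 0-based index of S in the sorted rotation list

Answer: RWsc$auct
4

Derivation:
All 9 rotations (rotation i = S[i:]+S[:i]):
  rot[0] = cactusWR$
  rot[1] = actusWR$c
  rot[2] = ctusWR$ca
  rot[3] = tusWR$cac
  rot[4] = usWR$cact
  rot[5] = sWR$cactu
  rot[6] = WR$cactus
  rot[7] = R$cactusW
  rot[8] = $cactusWR
Sorted (with $ < everything):
  sorted[0] = $cactusWR  (last char: 'R')
  sorted[1] = R$cactusW  (last char: 'W')
  sorted[2] = WR$cactus  (last char: 's')
  sorted[3] = actusWR$c  (last char: 'c')
  sorted[4] = cactusWR$  (last char: '$')
  sorted[5] = ctusWR$ca  (last char: 'a')
  sorted[6] = sWR$cactu  (last char: 'u')
  sorted[7] = tusWR$cac  (last char: 'c')
  sorted[8] = usWR$cact  (last char: 't')
Last column: RWsc$auct
Original string S is at sorted index 4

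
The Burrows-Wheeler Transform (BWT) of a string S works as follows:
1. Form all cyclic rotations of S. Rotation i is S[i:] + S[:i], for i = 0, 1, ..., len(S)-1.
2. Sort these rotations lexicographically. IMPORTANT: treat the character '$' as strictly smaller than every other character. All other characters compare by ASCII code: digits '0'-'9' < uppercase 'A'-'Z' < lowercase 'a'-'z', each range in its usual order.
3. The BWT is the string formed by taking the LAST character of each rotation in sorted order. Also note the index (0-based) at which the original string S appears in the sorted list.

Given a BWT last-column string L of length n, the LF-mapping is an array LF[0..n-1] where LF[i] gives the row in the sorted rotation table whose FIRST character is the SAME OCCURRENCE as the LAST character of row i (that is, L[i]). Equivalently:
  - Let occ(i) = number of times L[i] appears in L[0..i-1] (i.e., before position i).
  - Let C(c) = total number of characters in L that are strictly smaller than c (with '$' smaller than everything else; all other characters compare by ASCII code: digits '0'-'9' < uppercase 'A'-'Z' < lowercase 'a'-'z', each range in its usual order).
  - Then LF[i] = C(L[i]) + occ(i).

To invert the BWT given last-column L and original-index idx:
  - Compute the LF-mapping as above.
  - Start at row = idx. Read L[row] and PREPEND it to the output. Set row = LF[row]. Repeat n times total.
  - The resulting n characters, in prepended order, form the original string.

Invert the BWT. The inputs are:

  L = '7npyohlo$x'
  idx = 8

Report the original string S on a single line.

Answer: xylophon7$

Derivation:
LF mapping: 1 4 7 9 5 2 3 6 0 8
Walk LF starting at row 8, prepending L[row]:
  step 1: row=8, L[8]='$', prepend. Next row=LF[8]=0
  step 2: row=0, L[0]='7', prepend. Next row=LF[0]=1
  step 3: row=1, L[1]='n', prepend. Next row=LF[1]=4
  step 4: row=4, L[4]='o', prepend. Next row=LF[4]=5
  step 5: row=5, L[5]='h', prepend. Next row=LF[5]=2
  step 6: row=2, L[2]='p', prepend. Next row=LF[2]=7
  step 7: row=7, L[7]='o', prepend. Next row=LF[7]=6
  step 8: row=6, L[6]='l', prepend. Next row=LF[6]=3
  step 9: row=3, L[3]='y', prepend. Next row=LF[3]=9
  step 10: row=9, L[9]='x', prepend. Next row=LF[9]=8
Reversed output: xylophon7$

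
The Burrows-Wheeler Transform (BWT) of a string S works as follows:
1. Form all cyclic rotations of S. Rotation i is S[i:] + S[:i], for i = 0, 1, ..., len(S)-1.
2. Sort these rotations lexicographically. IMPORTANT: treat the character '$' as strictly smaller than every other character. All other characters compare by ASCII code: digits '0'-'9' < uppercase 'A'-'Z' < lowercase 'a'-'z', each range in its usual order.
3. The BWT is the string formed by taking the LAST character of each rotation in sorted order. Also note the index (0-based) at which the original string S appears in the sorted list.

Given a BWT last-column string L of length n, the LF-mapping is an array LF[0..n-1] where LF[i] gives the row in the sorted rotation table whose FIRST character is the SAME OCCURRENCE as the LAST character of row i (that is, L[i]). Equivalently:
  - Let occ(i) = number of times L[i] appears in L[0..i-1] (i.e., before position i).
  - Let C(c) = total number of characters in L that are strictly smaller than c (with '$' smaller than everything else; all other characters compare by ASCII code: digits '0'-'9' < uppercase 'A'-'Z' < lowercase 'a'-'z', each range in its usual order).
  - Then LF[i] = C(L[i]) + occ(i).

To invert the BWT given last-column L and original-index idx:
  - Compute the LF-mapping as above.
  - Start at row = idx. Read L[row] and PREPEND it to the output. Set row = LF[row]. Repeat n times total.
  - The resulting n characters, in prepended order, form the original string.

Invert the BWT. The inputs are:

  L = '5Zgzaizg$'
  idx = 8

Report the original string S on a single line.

LF mapping: 1 2 4 7 3 6 8 5 0
Walk LF starting at row 8, prepending L[row]:
  step 1: row=8, L[8]='$', prepend. Next row=LF[8]=0
  step 2: row=0, L[0]='5', prepend. Next row=LF[0]=1
  step 3: row=1, L[1]='Z', prepend. Next row=LF[1]=2
  step 4: row=2, L[2]='g', prepend. Next row=LF[2]=4
  step 5: row=4, L[4]='a', prepend. Next row=LF[4]=3
  step 6: row=3, L[3]='z', prepend. Next row=LF[3]=7
  step 7: row=7, L[7]='g', prepend. Next row=LF[7]=5
  step 8: row=5, L[5]='i', prepend. Next row=LF[5]=6
  step 9: row=6, L[6]='z', prepend. Next row=LF[6]=8
Reversed output: zigzagZ5$

Answer: zigzagZ5$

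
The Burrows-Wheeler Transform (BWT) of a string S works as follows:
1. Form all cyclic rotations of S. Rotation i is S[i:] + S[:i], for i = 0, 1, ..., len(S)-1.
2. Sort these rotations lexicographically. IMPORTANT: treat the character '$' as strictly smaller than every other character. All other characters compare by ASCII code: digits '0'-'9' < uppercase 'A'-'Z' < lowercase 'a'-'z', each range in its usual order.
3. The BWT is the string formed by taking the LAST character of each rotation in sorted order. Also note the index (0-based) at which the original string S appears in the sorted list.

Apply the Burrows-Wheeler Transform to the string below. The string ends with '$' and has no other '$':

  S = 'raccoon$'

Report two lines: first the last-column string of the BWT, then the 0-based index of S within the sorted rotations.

All 8 rotations (rotation i = S[i:]+S[:i]):
  rot[0] = raccoon$
  rot[1] = accoon$r
  rot[2] = ccoon$ra
  rot[3] = coon$rac
  rot[4] = oon$racc
  rot[5] = on$racco
  rot[6] = n$raccoo
  rot[7] = $raccoon
Sorted (with $ < everything):
  sorted[0] = $raccoon  (last char: 'n')
  sorted[1] = accoon$r  (last char: 'r')
  sorted[2] = ccoon$ra  (last char: 'a')
  sorted[3] = coon$rac  (last char: 'c')
  sorted[4] = n$raccoo  (last char: 'o')
  sorted[5] = on$racco  (last char: 'o')
  sorted[6] = oon$racc  (last char: 'c')
  sorted[7] = raccoon$  (last char: '$')
Last column: nracooc$
Original string S is at sorted index 7

Answer: nracooc$
7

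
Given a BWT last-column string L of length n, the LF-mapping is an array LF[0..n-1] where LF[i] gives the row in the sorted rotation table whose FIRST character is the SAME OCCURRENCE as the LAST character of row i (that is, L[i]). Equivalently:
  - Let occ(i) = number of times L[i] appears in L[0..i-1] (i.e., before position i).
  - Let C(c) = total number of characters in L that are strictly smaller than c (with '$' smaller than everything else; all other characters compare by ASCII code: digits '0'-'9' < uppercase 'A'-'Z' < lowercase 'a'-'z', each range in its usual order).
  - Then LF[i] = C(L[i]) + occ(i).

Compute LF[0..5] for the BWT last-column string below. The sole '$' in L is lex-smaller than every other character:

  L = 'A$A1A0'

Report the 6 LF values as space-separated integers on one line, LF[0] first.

Char counts: '$':1, '0':1, '1':1, 'A':3
C (first-col start): C('$')=0, C('0')=1, C('1')=2, C('A')=3
L[0]='A': occ=0, LF[0]=C('A')+0=3+0=3
L[1]='$': occ=0, LF[1]=C('$')+0=0+0=0
L[2]='A': occ=1, LF[2]=C('A')+1=3+1=4
L[3]='1': occ=0, LF[3]=C('1')+0=2+0=2
L[4]='A': occ=2, LF[4]=C('A')+2=3+2=5
L[5]='0': occ=0, LF[5]=C('0')+0=1+0=1

Answer: 3 0 4 2 5 1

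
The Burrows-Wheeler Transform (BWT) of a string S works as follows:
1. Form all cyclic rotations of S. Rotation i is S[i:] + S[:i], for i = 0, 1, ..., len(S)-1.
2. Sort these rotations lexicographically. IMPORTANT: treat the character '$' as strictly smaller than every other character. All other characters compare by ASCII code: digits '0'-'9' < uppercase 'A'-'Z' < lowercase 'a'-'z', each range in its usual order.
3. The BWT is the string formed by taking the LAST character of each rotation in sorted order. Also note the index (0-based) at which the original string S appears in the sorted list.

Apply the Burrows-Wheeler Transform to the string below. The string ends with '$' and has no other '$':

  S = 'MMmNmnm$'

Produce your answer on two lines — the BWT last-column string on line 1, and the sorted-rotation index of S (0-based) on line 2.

Answer: m$MmnMNm
1

Derivation:
All 8 rotations (rotation i = S[i:]+S[:i]):
  rot[0] = MMmNmnm$
  rot[1] = MmNmnm$M
  rot[2] = mNmnm$MM
  rot[3] = Nmnm$MMm
  rot[4] = mnm$MMmN
  rot[5] = nm$MMmNm
  rot[6] = m$MMmNmn
  rot[7] = $MMmNmnm
Sorted (with $ < everything):
  sorted[0] = $MMmNmnm  (last char: 'm')
  sorted[1] = MMmNmnm$  (last char: '$')
  sorted[2] = MmNmnm$M  (last char: 'M')
  sorted[3] = Nmnm$MMm  (last char: 'm')
  sorted[4] = m$MMmNmn  (last char: 'n')
  sorted[5] = mNmnm$MM  (last char: 'M')
  sorted[6] = mnm$MMmN  (last char: 'N')
  sorted[7] = nm$MMmNm  (last char: 'm')
Last column: m$MmnMNm
Original string S is at sorted index 1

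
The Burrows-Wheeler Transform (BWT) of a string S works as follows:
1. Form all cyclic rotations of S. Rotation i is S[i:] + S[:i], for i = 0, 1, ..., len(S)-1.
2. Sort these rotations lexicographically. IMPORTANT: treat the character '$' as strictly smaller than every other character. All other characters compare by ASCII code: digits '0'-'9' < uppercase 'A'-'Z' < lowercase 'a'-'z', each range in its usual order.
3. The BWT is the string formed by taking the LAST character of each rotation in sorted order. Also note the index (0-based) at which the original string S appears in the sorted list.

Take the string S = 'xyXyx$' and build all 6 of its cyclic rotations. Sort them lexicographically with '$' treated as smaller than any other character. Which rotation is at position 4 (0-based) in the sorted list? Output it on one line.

Answer: yXyx$x

Derivation:
All 6 rotations (rotation i = S[i:]+S[:i]):
  rot[0] = xyXyx$
  rot[1] = yXyx$x
  rot[2] = Xyx$xy
  rot[3] = yx$xyX
  rot[4] = x$xyXy
  rot[5] = $xyXyx
Sorted (with $ < everything):
  sorted[0] = $xyXyx
  sorted[1] = Xyx$xy
  sorted[2] = x$xyXy
  sorted[3] = xyXyx$
  sorted[4] = yXyx$x
  sorted[5] = yx$xyX
sorted[4] = yXyx$x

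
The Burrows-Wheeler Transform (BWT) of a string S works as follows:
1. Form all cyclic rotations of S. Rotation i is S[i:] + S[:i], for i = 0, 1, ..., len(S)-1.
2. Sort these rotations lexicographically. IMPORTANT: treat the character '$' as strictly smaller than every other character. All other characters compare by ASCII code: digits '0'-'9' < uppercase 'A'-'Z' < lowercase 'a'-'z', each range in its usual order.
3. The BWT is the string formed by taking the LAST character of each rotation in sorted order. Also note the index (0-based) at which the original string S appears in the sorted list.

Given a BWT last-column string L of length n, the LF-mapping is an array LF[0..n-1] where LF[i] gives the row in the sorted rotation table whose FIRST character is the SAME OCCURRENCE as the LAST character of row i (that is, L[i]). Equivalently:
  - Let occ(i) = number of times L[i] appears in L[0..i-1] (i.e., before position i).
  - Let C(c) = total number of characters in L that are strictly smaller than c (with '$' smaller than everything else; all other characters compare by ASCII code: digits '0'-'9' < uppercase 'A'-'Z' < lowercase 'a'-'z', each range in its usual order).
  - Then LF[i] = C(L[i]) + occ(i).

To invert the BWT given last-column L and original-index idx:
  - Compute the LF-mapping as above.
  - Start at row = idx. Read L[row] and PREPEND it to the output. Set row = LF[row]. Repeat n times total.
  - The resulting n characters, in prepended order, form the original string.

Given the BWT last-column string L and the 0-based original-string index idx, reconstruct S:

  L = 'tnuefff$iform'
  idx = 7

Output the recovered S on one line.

LF mapping: 11 8 12 1 2 3 4 0 6 5 9 10 7
Walk LF starting at row 7, prepending L[row]:
  step 1: row=7, L[7]='$', prepend. Next row=LF[7]=0
  step 2: row=0, L[0]='t', prepend. Next row=LF[0]=11
  step 3: row=11, L[11]='r', prepend. Next row=LF[11]=10
  step 4: row=10, L[10]='o', prepend. Next row=LF[10]=9
  step 5: row=9, L[9]='f', prepend. Next row=LF[9]=5
  step 6: row=5, L[5]='f', prepend. Next row=LF[5]=3
  step 7: row=3, L[3]='e', prepend. Next row=LF[3]=1
  step 8: row=1, L[1]='n', prepend. Next row=LF[1]=8
  step 9: row=8, L[8]='i', prepend. Next row=LF[8]=6
  step 10: row=6, L[6]='f', prepend. Next row=LF[6]=4
  step 11: row=4, L[4]='f', prepend. Next row=LF[4]=2
  step 12: row=2, L[2]='u', prepend. Next row=LF[2]=12
  step 13: row=12, L[12]='m', prepend. Next row=LF[12]=7
Reversed output: muffineffort$

Answer: muffineffort$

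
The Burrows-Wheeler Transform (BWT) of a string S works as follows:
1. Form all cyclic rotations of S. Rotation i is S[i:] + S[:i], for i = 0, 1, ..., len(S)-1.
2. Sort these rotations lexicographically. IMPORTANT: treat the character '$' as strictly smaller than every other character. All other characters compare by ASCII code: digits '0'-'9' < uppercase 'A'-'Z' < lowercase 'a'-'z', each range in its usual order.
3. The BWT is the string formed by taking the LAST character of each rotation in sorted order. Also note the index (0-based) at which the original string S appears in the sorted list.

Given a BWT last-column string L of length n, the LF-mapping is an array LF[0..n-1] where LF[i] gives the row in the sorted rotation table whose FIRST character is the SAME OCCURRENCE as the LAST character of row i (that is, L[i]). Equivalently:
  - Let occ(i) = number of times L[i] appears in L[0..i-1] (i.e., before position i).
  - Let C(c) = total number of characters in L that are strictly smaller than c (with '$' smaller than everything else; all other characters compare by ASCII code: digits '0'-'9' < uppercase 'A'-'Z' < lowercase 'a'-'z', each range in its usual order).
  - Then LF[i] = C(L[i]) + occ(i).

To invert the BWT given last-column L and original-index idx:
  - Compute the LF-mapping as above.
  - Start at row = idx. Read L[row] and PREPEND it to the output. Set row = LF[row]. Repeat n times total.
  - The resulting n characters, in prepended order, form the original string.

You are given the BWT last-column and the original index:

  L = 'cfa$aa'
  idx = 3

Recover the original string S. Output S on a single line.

Answer: afaac$

Derivation:
LF mapping: 4 5 1 0 2 3
Walk LF starting at row 3, prepending L[row]:
  step 1: row=3, L[3]='$', prepend. Next row=LF[3]=0
  step 2: row=0, L[0]='c', prepend. Next row=LF[0]=4
  step 3: row=4, L[4]='a', prepend. Next row=LF[4]=2
  step 4: row=2, L[2]='a', prepend. Next row=LF[2]=1
  step 5: row=1, L[1]='f', prepend. Next row=LF[1]=5
  step 6: row=5, L[5]='a', prepend. Next row=LF[5]=3
Reversed output: afaac$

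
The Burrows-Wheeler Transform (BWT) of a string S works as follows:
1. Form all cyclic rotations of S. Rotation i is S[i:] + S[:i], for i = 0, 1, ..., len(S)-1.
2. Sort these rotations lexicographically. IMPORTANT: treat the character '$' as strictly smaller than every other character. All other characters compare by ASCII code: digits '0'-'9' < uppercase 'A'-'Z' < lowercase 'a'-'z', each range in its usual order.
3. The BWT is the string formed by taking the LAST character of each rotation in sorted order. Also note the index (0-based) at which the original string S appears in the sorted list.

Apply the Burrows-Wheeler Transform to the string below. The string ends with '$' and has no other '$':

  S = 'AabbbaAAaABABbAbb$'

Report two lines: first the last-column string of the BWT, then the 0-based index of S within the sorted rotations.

Answer: baaBA$bAAbAAbBbAba
5

Derivation:
All 18 rotations (rotation i = S[i:]+S[:i]):
  rot[0] = AabbbaAAaABABbAbb$
  rot[1] = abbbaAAaABABbAbb$A
  rot[2] = bbbaAAaABABbAbb$Aa
  rot[3] = bbaAAaABABbAbb$Aab
  rot[4] = baAAaABABbAbb$Aabb
  rot[5] = aAAaABABbAbb$Aabbb
  rot[6] = AAaABABbAbb$Aabbba
  rot[7] = AaABABbAbb$AabbbaA
  rot[8] = aABABbAbb$AabbbaAA
  rot[9] = ABABbAbb$AabbbaAAa
  rot[10] = BABbAbb$AabbbaAAaA
  rot[11] = ABbAbb$AabbbaAAaAB
  rot[12] = BbAbb$AabbbaAAaABA
  rot[13] = bAbb$AabbbaAAaABAB
  rot[14] = Abb$AabbbaAAaABABb
  rot[15] = bb$AabbbaAAaABABbA
  rot[16] = b$AabbbaAAaABABbAb
  rot[17] = $AabbbaAAaABABbAbb
Sorted (with $ < everything):
  sorted[0] = $AabbbaAAaABABbAbb  (last char: 'b')
  sorted[1] = AAaABABbAbb$Aabbba  (last char: 'a')
  sorted[2] = ABABbAbb$AabbbaAAa  (last char: 'a')
  sorted[3] = ABbAbb$AabbbaAAaAB  (last char: 'B')
  sorted[4] = AaABABbAbb$AabbbaA  (last char: 'A')
  sorted[5] = AabbbaAAaABABbAbb$  (last char: '$')
  sorted[6] = Abb$AabbbaAAaABABb  (last char: 'b')
  sorted[7] = BABbAbb$AabbbaAAaA  (last char: 'A')
  sorted[8] = BbAbb$AabbbaAAaABA  (last char: 'A')
  sorted[9] = aAAaABABbAbb$Aabbb  (last char: 'b')
  sorted[10] = aABABbAbb$AabbbaAA  (last char: 'A')
  sorted[11] = abbbaAAaABABbAbb$A  (last char: 'A')
  sorted[12] = b$AabbbaAAaABABbAb  (last char: 'b')
  sorted[13] = bAbb$AabbbaAAaABAB  (last char: 'B')
  sorted[14] = baAAaABABbAbb$Aabb  (last char: 'b')
  sorted[15] = bb$AabbbaAAaABABbA  (last char: 'A')
  sorted[16] = bbaAAaABABbAbb$Aab  (last char: 'b')
  sorted[17] = bbbaAAaABABbAbb$Aa  (last char: 'a')
Last column: baaBA$bAAbAAbBbAba
Original string S is at sorted index 5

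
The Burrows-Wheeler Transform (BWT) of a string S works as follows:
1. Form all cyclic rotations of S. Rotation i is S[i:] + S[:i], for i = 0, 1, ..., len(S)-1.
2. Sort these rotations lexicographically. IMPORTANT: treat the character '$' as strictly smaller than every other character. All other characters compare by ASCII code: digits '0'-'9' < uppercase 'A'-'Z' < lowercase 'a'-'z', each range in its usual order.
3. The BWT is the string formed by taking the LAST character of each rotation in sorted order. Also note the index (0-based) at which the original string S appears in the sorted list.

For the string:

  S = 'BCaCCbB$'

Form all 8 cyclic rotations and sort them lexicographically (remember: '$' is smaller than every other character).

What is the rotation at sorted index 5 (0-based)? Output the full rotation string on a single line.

All 8 rotations (rotation i = S[i:]+S[:i]):
  rot[0] = BCaCCbB$
  rot[1] = CaCCbB$B
  rot[2] = aCCbB$BC
  rot[3] = CCbB$BCa
  rot[4] = CbB$BCaC
  rot[5] = bB$BCaCC
  rot[6] = B$BCaCCb
  rot[7] = $BCaCCbB
Sorted (with $ < everything):
  sorted[0] = $BCaCCbB
  sorted[1] = B$BCaCCb
  sorted[2] = BCaCCbB$
  sorted[3] = CCbB$BCa
  sorted[4] = CaCCbB$B
  sorted[5] = CbB$BCaC
  sorted[6] = aCCbB$BC
  sorted[7] = bB$BCaCC
sorted[5] = CbB$BCaC

Answer: CbB$BCaC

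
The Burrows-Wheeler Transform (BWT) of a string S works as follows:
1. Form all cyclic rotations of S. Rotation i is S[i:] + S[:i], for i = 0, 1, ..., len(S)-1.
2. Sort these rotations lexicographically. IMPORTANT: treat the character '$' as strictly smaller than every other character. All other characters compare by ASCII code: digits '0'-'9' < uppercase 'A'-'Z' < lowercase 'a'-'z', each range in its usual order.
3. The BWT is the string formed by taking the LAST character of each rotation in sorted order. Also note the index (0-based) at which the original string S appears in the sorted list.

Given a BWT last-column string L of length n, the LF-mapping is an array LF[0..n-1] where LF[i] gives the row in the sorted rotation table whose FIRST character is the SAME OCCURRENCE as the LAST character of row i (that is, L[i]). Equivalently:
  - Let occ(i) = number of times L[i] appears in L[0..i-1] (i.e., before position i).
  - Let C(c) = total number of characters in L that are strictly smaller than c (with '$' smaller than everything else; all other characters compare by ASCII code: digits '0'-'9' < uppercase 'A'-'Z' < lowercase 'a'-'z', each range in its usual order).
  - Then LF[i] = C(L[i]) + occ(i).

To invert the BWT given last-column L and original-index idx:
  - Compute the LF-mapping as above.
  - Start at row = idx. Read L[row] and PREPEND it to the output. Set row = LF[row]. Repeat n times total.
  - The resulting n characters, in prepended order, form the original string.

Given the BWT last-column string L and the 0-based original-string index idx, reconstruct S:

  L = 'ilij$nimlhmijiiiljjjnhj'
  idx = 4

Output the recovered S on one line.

LF mapping: 3 16 4 10 0 21 5 19 17 1 20 6 11 7 8 9 18 12 13 14 22 2 15
Walk LF starting at row 4, prepending L[row]:
  step 1: row=4, L[4]='$', prepend. Next row=LF[4]=0
  step 2: row=0, L[0]='i', prepend. Next row=LF[0]=3
  step 3: row=3, L[3]='j', prepend. Next row=LF[3]=10
  step 4: row=10, L[10]='m', prepend. Next row=LF[10]=20
  step 5: row=20, L[20]='n', prepend. Next row=LF[20]=22
  step 6: row=22, L[22]='j', prepend. Next row=LF[22]=15
  step 7: row=15, L[15]='i', prepend. Next row=LF[15]=9
  step 8: row=9, L[9]='h', prepend. Next row=LF[9]=1
  step 9: row=1, L[1]='l', prepend. Next row=LF[1]=16
  step 10: row=16, L[16]='l', prepend. Next row=LF[16]=18
  step 11: row=18, L[18]='j', prepend. Next row=LF[18]=13
  step 12: row=13, L[13]='i', prepend. Next row=LF[13]=7
  step 13: row=7, L[7]='m', prepend. Next row=LF[7]=19
  step 14: row=19, L[19]='j', prepend. Next row=LF[19]=14
  step 15: row=14, L[14]='i', prepend. Next row=LF[14]=8
  step 16: row=8, L[8]='l', prepend. Next row=LF[8]=17
  step 17: row=17, L[17]='j', prepend. Next row=LF[17]=12
  step 18: row=12, L[12]='j', prepend. Next row=LF[12]=11
  step 19: row=11, L[11]='i', prepend. Next row=LF[11]=6
  step 20: row=6, L[6]='i', prepend. Next row=LF[6]=5
  step 21: row=5, L[5]='n', prepend. Next row=LF[5]=21
  step 22: row=21, L[21]='h', prepend. Next row=LF[21]=2
  step 23: row=2, L[2]='i', prepend. Next row=LF[2]=4
Reversed output: ihniijjlijmijllhijnmji$

Answer: ihniijjlijmijllhijnmji$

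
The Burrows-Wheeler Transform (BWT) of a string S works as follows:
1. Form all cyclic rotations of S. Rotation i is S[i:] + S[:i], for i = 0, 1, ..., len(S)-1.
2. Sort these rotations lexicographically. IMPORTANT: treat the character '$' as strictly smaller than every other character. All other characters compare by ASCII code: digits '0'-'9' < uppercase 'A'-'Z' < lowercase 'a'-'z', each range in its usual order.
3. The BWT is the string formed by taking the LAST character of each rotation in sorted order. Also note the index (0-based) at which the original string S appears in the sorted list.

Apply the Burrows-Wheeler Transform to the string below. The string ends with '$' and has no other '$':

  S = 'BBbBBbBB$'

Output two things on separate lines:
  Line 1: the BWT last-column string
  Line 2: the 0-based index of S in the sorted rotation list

Answer: BBbb$BBBB
4

Derivation:
All 9 rotations (rotation i = S[i:]+S[:i]):
  rot[0] = BBbBBbBB$
  rot[1] = BbBBbBB$B
  rot[2] = bBBbBB$BB
  rot[3] = BBbBB$BBb
  rot[4] = BbBB$BBbB
  rot[5] = bBB$BBbBB
  rot[6] = BB$BBbBBb
  rot[7] = B$BBbBBbB
  rot[8] = $BBbBBbBB
Sorted (with $ < everything):
  sorted[0] = $BBbBBbBB  (last char: 'B')
  sorted[1] = B$BBbBBbB  (last char: 'B')
  sorted[2] = BB$BBbBBb  (last char: 'b')
  sorted[3] = BBbBB$BBb  (last char: 'b')
  sorted[4] = BBbBBbBB$  (last char: '$')
  sorted[5] = BbBB$BBbB  (last char: 'B')
  sorted[6] = BbBBbBB$B  (last char: 'B')
  sorted[7] = bBB$BBbBB  (last char: 'B')
  sorted[8] = bBBbBB$BB  (last char: 'B')
Last column: BBbb$BBBB
Original string S is at sorted index 4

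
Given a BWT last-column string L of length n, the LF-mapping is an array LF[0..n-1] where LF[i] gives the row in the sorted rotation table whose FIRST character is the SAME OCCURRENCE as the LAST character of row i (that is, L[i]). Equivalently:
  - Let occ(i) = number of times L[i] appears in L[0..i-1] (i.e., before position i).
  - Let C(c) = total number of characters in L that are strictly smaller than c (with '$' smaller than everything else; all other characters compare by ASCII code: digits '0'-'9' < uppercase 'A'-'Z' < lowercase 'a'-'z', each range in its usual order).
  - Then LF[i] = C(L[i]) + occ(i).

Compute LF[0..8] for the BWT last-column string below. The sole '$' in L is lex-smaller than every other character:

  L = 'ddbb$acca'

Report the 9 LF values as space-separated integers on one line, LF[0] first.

Char counts: '$':1, 'a':2, 'b':2, 'c':2, 'd':2
C (first-col start): C('$')=0, C('a')=1, C('b')=3, C('c')=5, C('d')=7
L[0]='d': occ=0, LF[0]=C('d')+0=7+0=7
L[1]='d': occ=1, LF[1]=C('d')+1=7+1=8
L[2]='b': occ=0, LF[2]=C('b')+0=3+0=3
L[3]='b': occ=1, LF[3]=C('b')+1=3+1=4
L[4]='$': occ=0, LF[4]=C('$')+0=0+0=0
L[5]='a': occ=0, LF[5]=C('a')+0=1+0=1
L[6]='c': occ=0, LF[6]=C('c')+0=5+0=5
L[7]='c': occ=1, LF[7]=C('c')+1=5+1=6
L[8]='a': occ=1, LF[8]=C('a')+1=1+1=2

Answer: 7 8 3 4 0 1 5 6 2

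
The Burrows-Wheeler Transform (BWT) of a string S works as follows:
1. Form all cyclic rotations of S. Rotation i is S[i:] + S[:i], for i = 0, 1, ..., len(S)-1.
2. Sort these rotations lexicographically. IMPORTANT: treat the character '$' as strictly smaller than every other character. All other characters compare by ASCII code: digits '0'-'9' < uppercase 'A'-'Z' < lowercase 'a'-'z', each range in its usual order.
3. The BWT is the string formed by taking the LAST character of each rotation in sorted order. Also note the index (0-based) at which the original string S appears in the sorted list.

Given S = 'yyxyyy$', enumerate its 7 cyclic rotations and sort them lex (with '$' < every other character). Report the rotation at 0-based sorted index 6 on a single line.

All 7 rotations (rotation i = S[i:]+S[:i]):
  rot[0] = yyxyyy$
  rot[1] = yxyyy$y
  rot[2] = xyyy$yy
  rot[3] = yyy$yyx
  rot[4] = yy$yyxy
  rot[5] = y$yyxyy
  rot[6] = $yyxyyy
Sorted (with $ < everything):
  sorted[0] = $yyxyyy
  sorted[1] = xyyy$yy
  sorted[2] = y$yyxyy
  sorted[3] = yxyyy$y
  sorted[4] = yy$yyxy
  sorted[5] = yyxyyy$
  sorted[6] = yyy$yyx
sorted[6] = yyy$yyx

Answer: yyy$yyx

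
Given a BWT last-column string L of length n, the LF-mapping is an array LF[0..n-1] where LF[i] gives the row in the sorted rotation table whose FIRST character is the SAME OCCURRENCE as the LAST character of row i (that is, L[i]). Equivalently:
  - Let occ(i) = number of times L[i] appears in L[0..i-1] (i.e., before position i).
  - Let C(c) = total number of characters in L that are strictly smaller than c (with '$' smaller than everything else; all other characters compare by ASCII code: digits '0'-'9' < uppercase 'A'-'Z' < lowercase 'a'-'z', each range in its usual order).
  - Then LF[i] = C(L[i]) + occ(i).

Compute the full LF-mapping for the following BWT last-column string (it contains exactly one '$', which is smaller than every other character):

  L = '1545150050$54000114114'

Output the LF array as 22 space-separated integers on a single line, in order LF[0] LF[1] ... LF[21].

Char counts: '$':1, '0':6, '1':6, '4':4, '5':5
C (first-col start): C('$')=0, C('0')=1, C('1')=7, C('4')=13, C('5')=17
L[0]='1': occ=0, LF[0]=C('1')+0=7+0=7
L[1]='5': occ=0, LF[1]=C('5')+0=17+0=17
L[2]='4': occ=0, LF[2]=C('4')+0=13+0=13
L[3]='5': occ=1, LF[3]=C('5')+1=17+1=18
L[4]='1': occ=1, LF[4]=C('1')+1=7+1=8
L[5]='5': occ=2, LF[5]=C('5')+2=17+2=19
L[6]='0': occ=0, LF[6]=C('0')+0=1+0=1
L[7]='0': occ=1, LF[7]=C('0')+1=1+1=2
L[8]='5': occ=3, LF[8]=C('5')+3=17+3=20
L[9]='0': occ=2, LF[9]=C('0')+2=1+2=3
L[10]='$': occ=0, LF[10]=C('$')+0=0+0=0
L[11]='5': occ=4, LF[11]=C('5')+4=17+4=21
L[12]='4': occ=1, LF[12]=C('4')+1=13+1=14
L[13]='0': occ=3, LF[13]=C('0')+3=1+3=4
L[14]='0': occ=4, LF[14]=C('0')+4=1+4=5
L[15]='0': occ=5, LF[15]=C('0')+5=1+5=6
L[16]='1': occ=2, LF[16]=C('1')+2=7+2=9
L[17]='1': occ=3, LF[17]=C('1')+3=7+3=10
L[18]='4': occ=2, LF[18]=C('4')+2=13+2=15
L[19]='1': occ=4, LF[19]=C('1')+4=7+4=11
L[20]='1': occ=5, LF[20]=C('1')+5=7+5=12
L[21]='4': occ=3, LF[21]=C('4')+3=13+3=16

Answer: 7 17 13 18 8 19 1 2 20 3 0 21 14 4 5 6 9 10 15 11 12 16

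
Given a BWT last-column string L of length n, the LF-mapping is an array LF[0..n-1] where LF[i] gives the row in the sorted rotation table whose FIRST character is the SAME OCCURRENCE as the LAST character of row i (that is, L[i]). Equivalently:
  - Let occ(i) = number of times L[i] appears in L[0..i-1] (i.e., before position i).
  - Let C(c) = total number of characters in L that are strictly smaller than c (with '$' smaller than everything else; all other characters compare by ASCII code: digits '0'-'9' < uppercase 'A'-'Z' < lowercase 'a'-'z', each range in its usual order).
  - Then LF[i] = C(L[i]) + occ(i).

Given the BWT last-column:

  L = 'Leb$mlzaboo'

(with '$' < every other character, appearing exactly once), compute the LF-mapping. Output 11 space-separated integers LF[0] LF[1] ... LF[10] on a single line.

Char counts: '$':1, 'L':1, 'a':1, 'b':2, 'e':1, 'l':1, 'm':1, 'o':2, 'z':1
C (first-col start): C('$')=0, C('L')=1, C('a')=2, C('b')=3, C('e')=5, C('l')=6, C('m')=7, C('o')=8, C('z')=10
L[0]='L': occ=0, LF[0]=C('L')+0=1+0=1
L[1]='e': occ=0, LF[1]=C('e')+0=5+0=5
L[2]='b': occ=0, LF[2]=C('b')+0=3+0=3
L[3]='$': occ=0, LF[3]=C('$')+0=0+0=0
L[4]='m': occ=0, LF[4]=C('m')+0=7+0=7
L[5]='l': occ=0, LF[5]=C('l')+0=6+0=6
L[6]='z': occ=0, LF[6]=C('z')+0=10+0=10
L[7]='a': occ=0, LF[7]=C('a')+0=2+0=2
L[8]='b': occ=1, LF[8]=C('b')+1=3+1=4
L[9]='o': occ=0, LF[9]=C('o')+0=8+0=8
L[10]='o': occ=1, LF[10]=C('o')+1=8+1=9

Answer: 1 5 3 0 7 6 10 2 4 8 9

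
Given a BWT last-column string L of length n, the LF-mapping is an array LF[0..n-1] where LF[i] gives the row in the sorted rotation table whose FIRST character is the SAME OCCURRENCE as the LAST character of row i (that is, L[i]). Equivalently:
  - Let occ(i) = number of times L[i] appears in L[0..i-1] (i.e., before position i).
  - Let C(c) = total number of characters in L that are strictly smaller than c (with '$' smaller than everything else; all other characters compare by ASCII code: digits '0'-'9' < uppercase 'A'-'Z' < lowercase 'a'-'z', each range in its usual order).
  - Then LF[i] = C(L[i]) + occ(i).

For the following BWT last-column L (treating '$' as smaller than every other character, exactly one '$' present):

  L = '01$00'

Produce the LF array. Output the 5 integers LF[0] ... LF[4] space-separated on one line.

Answer: 1 4 0 2 3

Derivation:
Char counts: '$':1, '0':3, '1':1
C (first-col start): C('$')=0, C('0')=1, C('1')=4
L[0]='0': occ=0, LF[0]=C('0')+0=1+0=1
L[1]='1': occ=0, LF[1]=C('1')+0=4+0=4
L[2]='$': occ=0, LF[2]=C('$')+0=0+0=0
L[3]='0': occ=1, LF[3]=C('0')+1=1+1=2
L[4]='0': occ=2, LF[4]=C('0')+2=1+2=3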